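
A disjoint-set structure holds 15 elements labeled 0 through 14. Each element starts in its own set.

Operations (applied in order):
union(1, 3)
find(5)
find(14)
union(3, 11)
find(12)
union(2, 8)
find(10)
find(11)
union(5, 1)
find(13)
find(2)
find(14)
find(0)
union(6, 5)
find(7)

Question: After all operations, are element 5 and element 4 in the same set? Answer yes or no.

Answer: no

Derivation:
Step 1: union(1, 3) -> merged; set of 1 now {1, 3}
Step 2: find(5) -> no change; set of 5 is {5}
Step 3: find(14) -> no change; set of 14 is {14}
Step 4: union(3, 11) -> merged; set of 3 now {1, 3, 11}
Step 5: find(12) -> no change; set of 12 is {12}
Step 6: union(2, 8) -> merged; set of 2 now {2, 8}
Step 7: find(10) -> no change; set of 10 is {10}
Step 8: find(11) -> no change; set of 11 is {1, 3, 11}
Step 9: union(5, 1) -> merged; set of 5 now {1, 3, 5, 11}
Step 10: find(13) -> no change; set of 13 is {13}
Step 11: find(2) -> no change; set of 2 is {2, 8}
Step 12: find(14) -> no change; set of 14 is {14}
Step 13: find(0) -> no change; set of 0 is {0}
Step 14: union(6, 5) -> merged; set of 6 now {1, 3, 5, 6, 11}
Step 15: find(7) -> no change; set of 7 is {7}
Set of 5: {1, 3, 5, 6, 11}; 4 is not a member.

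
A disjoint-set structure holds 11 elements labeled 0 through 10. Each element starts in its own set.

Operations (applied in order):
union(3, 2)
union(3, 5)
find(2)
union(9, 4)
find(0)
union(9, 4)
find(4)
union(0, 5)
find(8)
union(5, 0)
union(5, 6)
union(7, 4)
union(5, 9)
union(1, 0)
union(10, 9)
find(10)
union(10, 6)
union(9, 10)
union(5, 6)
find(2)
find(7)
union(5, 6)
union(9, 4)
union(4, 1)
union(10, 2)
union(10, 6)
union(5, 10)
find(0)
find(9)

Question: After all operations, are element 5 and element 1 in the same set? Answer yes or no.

Step 1: union(3, 2) -> merged; set of 3 now {2, 3}
Step 2: union(3, 5) -> merged; set of 3 now {2, 3, 5}
Step 3: find(2) -> no change; set of 2 is {2, 3, 5}
Step 4: union(9, 4) -> merged; set of 9 now {4, 9}
Step 5: find(0) -> no change; set of 0 is {0}
Step 6: union(9, 4) -> already same set; set of 9 now {4, 9}
Step 7: find(4) -> no change; set of 4 is {4, 9}
Step 8: union(0, 5) -> merged; set of 0 now {0, 2, 3, 5}
Step 9: find(8) -> no change; set of 8 is {8}
Step 10: union(5, 0) -> already same set; set of 5 now {0, 2, 3, 5}
Step 11: union(5, 6) -> merged; set of 5 now {0, 2, 3, 5, 6}
Step 12: union(7, 4) -> merged; set of 7 now {4, 7, 9}
Step 13: union(5, 9) -> merged; set of 5 now {0, 2, 3, 4, 5, 6, 7, 9}
Step 14: union(1, 0) -> merged; set of 1 now {0, 1, 2, 3, 4, 5, 6, 7, 9}
Step 15: union(10, 9) -> merged; set of 10 now {0, 1, 2, 3, 4, 5, 6, 7, 9, 10}
Step 16: find(10) -> no change; set of 10 is {0, 1, 2, 3, 4, 5, 6, 7, 9, 10}
Step 17: union(10, 6) -> already same set; set of 10 now {0, 1, 2, 3, 4, 5, 6, 7, 9, 10}
Step 18: union(9, 10) -> already same set; set of 9 now {0, 1, 2, 3, 4, 5, 6, 7, 9, 10}
Step 19: union(5, 6) -> already same set; set of 5 now {0, 1, 2, 3, 4, 5, 6, 7, 9, 10}
Step 20: find(2) -> no change; set of 2 is {0, 1, 2, 3, 4, 5, 6, 7, 9, 10}
Step 21: find(7) -> no change; set of 7 is {0, 1, 2, 3, 4, 5, 6, 7, 9, 10}
Step 22: union(5, 6) -> already same set; set of 5 now {0, 1, 2, 3, 4, 5, 6, 7, 9, 10}
Step 23: union(9, 4) -> already same set; set of 9 now {0, 1, 2, 3, 4, 5, 6, 7, 9, 10}
Step 24: union(4, 1) -> already same set; set of 4 now {0, 1, 2, 3, 4, 5, 6, 7, 9, 10}
Step 25: union(10, 2) -> already same set; set of 10 now {0, 1, 2, 3, 4, 5, 6, 7, 9, 10}
Step 26: union(10, 6) -> already same set; set of 10 now {0, 1, 2, 3, 4, 5, 6, 7, 9, 10}
Step 27: union(5, 10) -> already same set; set of 5 now {0, 1, 2, 3, 4, 5, 6, 7, 9, 10}
Step 28: find(0) -> no change; set of 0 is {0, 1, 2, 3, 4, 5, 6, 7, 9, 10}
Step 29: find(9) -> no change; set of 9 is {0, 1, 2, 3, 4, 5, 6, 7, 9, 10}
Set of 5: {0, 1, 2, 3, 4, 5, 6, 7, 9, 10}; 1 is a member.

Answer: yes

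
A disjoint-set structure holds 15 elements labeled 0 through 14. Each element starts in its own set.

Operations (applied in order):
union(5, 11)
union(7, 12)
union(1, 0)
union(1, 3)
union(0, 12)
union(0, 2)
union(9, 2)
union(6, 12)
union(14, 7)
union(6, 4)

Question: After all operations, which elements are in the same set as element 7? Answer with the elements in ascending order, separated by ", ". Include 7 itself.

Step 1: union(5, 11) -> merged; set of 5 now {5, 11}
Step 2: union(7, 12) -> merged; set of 7 now {7, 12}
Step 3: union(1, 0) -> merged; set of 1 now {0, 1}
Step 4: union(1, 3) -> merged; set of 1 now {0, 1, 3}
Step 5: union(0, 12) -> merged; set of 0 now {0, 1, 3, 7, 12}
Step 6: union(0, 2) -> merged; set of 0 now {0, 1, 2, 3, 7, 12}
Step 7: union(9, 2) -> merged; set of 9 now {0, 1, 2, 3, 7, 9, 12}
Step 8: union(6, 12) -> merged; set of 6 now {0, 1, 2, 3, 6, 7, 9, 12}
Step 9: union(14, 7) -> merged; set of 14 now {0, 1, 2, 3, 6, 7, 9, 12, 14}
Step 10: union(6, 4) -> merged; set of 6 now {0, 1, 2, 3, 4, 6, 7, 9, 12, 14}
Component of 7: {0, 1, 2, 3, 4, 6, 7, 9, 12, 14}

Answer: 0, 1, 2, 3, 4, 6, 7, 9, 12, 14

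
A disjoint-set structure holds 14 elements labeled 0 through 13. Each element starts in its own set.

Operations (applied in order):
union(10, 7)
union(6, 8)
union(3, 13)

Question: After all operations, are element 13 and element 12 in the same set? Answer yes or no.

Answer: no

Derivation:
Step 1: union(10, 7) -> merged; set of 10 now {7, 10}
Step 2: union(6, 8) -> merged; set of 6 now {6, 8}
Step 3: union(3, 13) -> merged; set of 3 now {3, 13}
Set of 13: {3, 13}; 12 is not a member.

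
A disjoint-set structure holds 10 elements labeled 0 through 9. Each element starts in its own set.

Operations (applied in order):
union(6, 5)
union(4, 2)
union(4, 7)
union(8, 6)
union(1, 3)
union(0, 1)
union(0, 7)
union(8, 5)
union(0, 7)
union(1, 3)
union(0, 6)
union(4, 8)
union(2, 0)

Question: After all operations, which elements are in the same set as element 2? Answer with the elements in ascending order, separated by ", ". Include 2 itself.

Step 1: union(6, 5) -> merged; set of 6 now {5, 6}
Step 2: union(4, 2) -> merged; set of 4 now {2, 4}
Step 3: union(4, 7) -> merged; set of 4 now {2, 4, 7}
Step 4: union(8, 6) -> merged; set of 8 now {5, 6, 8}
Step 5: union(1, 3) -> merged; set of 1 now {1, 3}
Step 6: union(0, 1) -> merged; set of 0 now {0, 1, 3}
Step 7: union(0, 7) -> merged; set of 0 now {0, 1, 2, 3, 4, 7}
Step 8: union(8, 5) -> already same set; set of 8 now {5, 6, 8}
Step 9: union(0, 7) -> already same set; set of 0 now {0, 1, 2, 3, 4, 7}
Step 10: union(1, 3) -> already same set; set of 1 now {0, 1, 2, 3, 4, 7}
Step 11: union(0, 6) -> merged; set of 0 now {0, 1, 2, 3, 4, 5, 6, 7, 8}
Step 12: union(4, 8) -> already same set; set of 4 now {0, 1, 2, 3, 4, 5, 6, 7, 8}
Step 13: union(2, 0) -> already same set; set of 2 now {0, 1, 2, 3, 4, 5, 6, 7, 8}
Component of 2: {0, 1, 2, 3, 4, 5, 6, 7, 8}

Answer: 0, 1, 2, 3, 4, 5, 6, 7, 8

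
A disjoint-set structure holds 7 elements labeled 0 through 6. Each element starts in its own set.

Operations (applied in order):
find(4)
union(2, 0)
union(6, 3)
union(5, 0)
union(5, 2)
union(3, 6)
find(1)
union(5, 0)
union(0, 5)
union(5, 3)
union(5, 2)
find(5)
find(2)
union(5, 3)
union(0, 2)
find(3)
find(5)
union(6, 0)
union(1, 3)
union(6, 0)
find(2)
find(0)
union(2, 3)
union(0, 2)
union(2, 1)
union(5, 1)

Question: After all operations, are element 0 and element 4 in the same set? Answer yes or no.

Step 1: find(4) -> no change; set of 4 is {4}
Step 2: union(2, 0) -> merged; set of 2 now {0, 2}
Step 3: union(6, 3) -> merged; set of 6 now {3, 6}
Step 4: union(5, 0) -> merged; set of 5 now {0, 2, 5}
Step 5: union(5, 2) -> already same set; set of 5 now {0, 2, 5}
Step 6: union(3, 6) -> already same set; set of 3 now {3, 6}
Step 7: find(1) -> no change; set of 1 is {1}
Step 8: union(5, 0) -> already same set; set of 5 now {0, 2, 5}
Step 9: union(0, 5) -> already same set; set of 0 now {0, 2, 5}
Step 10: union(5, 3) -> merged; set of 5 now {0, 2, 3, 5, 6}
Step 11: union(5, 2) -> already same set; set of 5 now {0, 2, 3, 5, 6}
Step 12: find(5) -> no change; set of 5 is {0, 2, 3, 5, 6}
Step 13: find(2) -> no change; set of 2 is {0, 2, 3, 5, 6}
Step 14: union(5, 3) -> already same set; set of 5 now {0, 2, 3, 5, 6}
Step 15: union(0, 2) -> already same set; set of 0 now {0, 2, 3, 5, 6}
Step 16: find(3) -> no change; set of 3 is {0, 2, 3, 5, 6}
Step 17: find(5) -> no change; set of 5 is {0, 2, 3, 5, 6}
Step 18: union(6, 0) -> already same set; set of 6 now {0, 2, 3, 5, 6}
Step 19: union(1, 3) -> merged; set of 1 now {0, 1, 2, 3, 5, 6}
Step 20: union(6, 0) -> already same set; set of 6 now {0, 1, 2, 3, 5, 6}
Step 21: find(2) -> no change; set of 2 is {0, 1, 2, 3, 5, 6}
Step 22: find(0) -> no change; set of 0 is {0, 1, 2, 3, 5, 6}
Step 23: union(2, 3) -> already same set; set of 2 now {0, 1, 2, 3, 5, 6}
Step 24: union(0, 2) -> already same set; set of 0 now {0, 1, 2, 3, 5, 6}
Step 25: union(2, 1) -> already same set; set of 2 now {0, 1, 2, 3, 5, 6}
Step 26: union(5, 1) -> already same set; set of 5 now {0, 1, 2, 3, 5, 6}
Set of 0: {0, 1, 2, 3, 5, 6}; 4 is not a member.

Answer: no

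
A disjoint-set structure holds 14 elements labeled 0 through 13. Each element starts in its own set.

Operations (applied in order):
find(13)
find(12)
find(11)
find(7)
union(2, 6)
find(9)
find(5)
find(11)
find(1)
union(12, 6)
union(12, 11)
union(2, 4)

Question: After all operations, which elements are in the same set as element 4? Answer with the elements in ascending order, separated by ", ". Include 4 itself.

Step 1: find(13) -> no change; set of 13 is {13}
Step 2: find(12) -> no change; set of 12 is {12}
Step 3: find(11) -> no change; set of 11 is {11}
Step 4: find(7) -> no change; set of 7 is {7}
Step 5: union(2, 6) -> merged; set of 2 now {2, 6}
Step 6: find(9) -> no change; set of 9 is {9}
Step 7: find(5) -> no change; set of 5 is {5}
Step 8: find(11) -> no change; set of 11 is {11}
Step 9: find(1) -> no change; set of 1 is {1}
Step 10: union(12, 6) -> merged; set of 12 now {2, 6, 12}
Step 11: union(12, 11) -> merged; set of 12 now {2, 6, 11, 12}
Step 12: union(2, 4) -> merged; set of 2 now {2, 4, 6, 11, 12}
Component of 4: {2, 4, 6, 11, 12}

Answer: 2, 4, 6, 11, 12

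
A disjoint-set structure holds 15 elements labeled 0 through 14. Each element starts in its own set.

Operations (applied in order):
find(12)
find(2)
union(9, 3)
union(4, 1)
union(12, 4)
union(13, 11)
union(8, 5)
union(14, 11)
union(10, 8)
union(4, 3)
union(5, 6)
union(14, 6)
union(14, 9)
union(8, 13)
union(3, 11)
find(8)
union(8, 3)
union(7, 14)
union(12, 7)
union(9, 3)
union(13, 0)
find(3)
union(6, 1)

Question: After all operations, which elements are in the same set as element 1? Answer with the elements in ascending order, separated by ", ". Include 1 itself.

Answer: 0, 1, 3, 4, 5, 6, 7, 8, 9, 10, 11, 12, 13, 14

Derivation:
Step 1: find(12) -> no change; set of 12 is {12}
Step 2: find(2) -> no change; set of 2 is {2}
Step 3: union(9, 3) -> merged; set of 9 now {3, 9}
Step 4: union(4, 1) -> merged; set of 4 now {1, 4}
Step 5: union(12, 4) -> merged; set of 12 now {1, 4, 12}
Step 6: union(13, 11) -> merged; set of 13 now {11, 13}
Step 7: union(8, 5) -> merged; set of 8 now {5, 8}
Step 8: union(14, 11) -> merged; set of 14 now {11, 13, 14}
Step 9: union(10, 8) -> merged; set of 10 now {5, 8, 10}
Step 10: union(4, 3) -> merged; set of 4 now {1, 3, 4, 9, 12}
Step 11: union(5, 6) -> merged; set of 5 now {5, 6, 8, 10}
Step 12: union(14, 6) -> merged; set of 14 now {5, 6, 8, 10, 11, 13, 14}
Step 13: union(14, 9) -> merged; set of 14 now {1, 3, 4, 5, 6, 8, 9, 10, 11, 12, 13, 14}
Step 14: union(8, 13) -> already same set; set of 8 now {1, 3, 4, 5, 6, 8, 9, 10, 11, 12, 13, 14}
Step 15: union(3, 11) -> already same set; set of 3 now {1, 3, 4, 5, 6, 8, 9, 10, 11, 12, 13, 14}
Step 16: find(8) -> no change; set of 8 is {1, 3, 4, 5, 6, 8, 9, 10, 11, 12, 13, 14}
Step 17: union(8, 3) -> already same set; set of 8 now {1, 3, 4, 5, 6, 8, 9, 10, 11, 12, 13, 14}
Step 18: union(7, 14) -> merged; set of 7 now {1, 3, 4, 5, 6, 7, 8, 9, 10, 11, 12, 13, 14}
Step 19: union(12, 7) -> already same set; set of 12 now {1, 3, 4, 5, 6, 7, 8, 9, 10, 11, 12, 13, 14}
Step 20: union(9, 3) -> already same set; set of 9 now {1, 3, 4, 5, 6, 7, 8, 9, 10, 11, 12, 13, 14}
Step 21: union(13, 0) -> merged; set of 13 now {0, 1, 3, 4, 5, 6, 7, 8, 9, 10, 11, 12, 13, 14}
Step 22: find(3) -> no change; set of 3 is {0, 1, 3, 4, 5, 6, 7, 8, 9, 10, 11, 12, 13, 14}
Step 23: union(6, 1) -> already same set; set of 6 now {0, 1, 3, 4, 5, 6, 7, 8, 9, 10, 11, 12, 13, 14}
Component of 1: {0, 1, 3, 4, 5, 6, 7, 8, 9, 10, 11, 12, 13, 14}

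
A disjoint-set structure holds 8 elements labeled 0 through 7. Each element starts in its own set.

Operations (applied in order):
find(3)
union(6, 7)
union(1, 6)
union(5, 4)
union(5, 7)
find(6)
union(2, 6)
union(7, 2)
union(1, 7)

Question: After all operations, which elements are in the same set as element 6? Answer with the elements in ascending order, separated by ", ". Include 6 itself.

Step 1: find(3) -> no change; set of 3 is {3}
Step 2: union(6, 7) -> merged; set of 6 now {6, 7}
Step 3: union(1, 6) -> merged; set of 1 now {1, 6, 7}
Step 4: union(5, 4) -> merged; set of 5 now {4, 5}
Step 5: union(5, 7) -> merged; set of 5 now {1, 4, 5, 6, 7}
Step 6: find(6) -> no change; set of 6 is {1, 4, 5, 6, 7}
Step 7: union(2, 6) -> merged; set of 2 now {1, 2, 4, 5, 6, 7}
Step 8: union(7, 2) -> already same set; set of 7 now {1, 2, 4, 5, 6, 7}
Step 9: union(1, 7) -> already same set; set of 1 now {1, 2, 4, 5, 6, 7}
Component of 6: {1, 2, 4, 5, 6, 7}

Answer: 1, 2, 4, 5, 6, 7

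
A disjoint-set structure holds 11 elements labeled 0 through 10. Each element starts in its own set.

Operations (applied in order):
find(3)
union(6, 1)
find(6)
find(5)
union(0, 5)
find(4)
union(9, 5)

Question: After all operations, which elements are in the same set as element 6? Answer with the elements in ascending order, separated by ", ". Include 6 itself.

Answer: 1, 6

Derivation:
Step 1: find(3) -> no change; set of 3 is {3}
Step 2: union(6, 1) -> merged; set of 6 now {1, 6}
Step 3: find(6) -> no change; set of 6 is {1, 6}
Step 4: find(5) -> no change; set of 5 is {5}
Step 5: union(0, 5) -> merged; set of 0 now {0, 5}
Step 6: find(4) -> no change; set of 4 is {4}
Step 7: union(9, 5) -> merged; set of 9 now {0, 5, 9}
Component of 6: {1, 6}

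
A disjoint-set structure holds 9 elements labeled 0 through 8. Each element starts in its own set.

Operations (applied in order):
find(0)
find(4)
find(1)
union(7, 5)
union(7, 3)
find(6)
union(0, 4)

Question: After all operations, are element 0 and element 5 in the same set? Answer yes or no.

Step 1: find(0) -> no change; set of 0 is {0}
Step 2: find(4) -> no change; set of 4 is {4}
Step 3: find(1) -> no change; set of 1 is {1}
Step 4: union(7, 5) -> merged; set of 7 now {5, 7}
Step 5: union(7, 3) -> merged; set of 7 now {3, 5, 7}
Step 6: find(6) -> no change; set of 6 is {6}
Step 7: union(0, 4) -> merged; set of 0 now {0, 4}
Set of 0: {0, 4}; 5 is not a member.

Answer: no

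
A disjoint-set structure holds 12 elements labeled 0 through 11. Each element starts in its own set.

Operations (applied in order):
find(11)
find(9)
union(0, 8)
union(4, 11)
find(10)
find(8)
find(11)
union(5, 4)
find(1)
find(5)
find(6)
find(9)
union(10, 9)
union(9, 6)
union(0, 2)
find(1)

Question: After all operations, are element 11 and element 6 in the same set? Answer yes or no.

Answer: no

Derivation:
Step 1: find(11) -> no change; set of 11 is {11}
Step 2: find(9) -> no change; set of 9 is {9}
Step 3: union(0, 8) -> merged; set of 0 now {0, 8}
Step 4: union(4, 11) -> merged; set of 4 now {4, 11}
Step 5: find(10) -> no change; set of 10 is {10}
Step 6: find(8) -> no change; set of 8 is {0, 8}
Step 7: find(11) -> no change; set of 11 is {4, 11}
Step 8: union(5, 4) -> merged; set of 5 now {4, 5, 11}
Step 9: find(1) -> no change; set of 1 is {1}
Step 10: find(5) -> no change; set of 5 is {4, 5, 11}
Step 11: find(6) -> no change; set of 6 is {6}
Step 12: find(9) -> no change; set of 9 is {9}
Step 13: union(10, 9) -> merged; set of 10 now {9, 10}
Step 14: union(9, 6) -> merged; set of 9 now {6, 9, 10}
Step 15: union(0, 2) -> merged; set of 0 now {0, 2, 8}
Step 16: find(1) -> no change; set of 1 is {1}
Set of 11: {4, 5, 11}; 6 is not a member.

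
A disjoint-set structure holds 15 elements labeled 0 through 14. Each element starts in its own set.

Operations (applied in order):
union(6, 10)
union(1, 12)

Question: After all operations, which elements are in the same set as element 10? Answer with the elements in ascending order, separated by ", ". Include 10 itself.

Step 1: union(6, 10) -> merged; set of 6 now {6, 10}
Step 2: union(1, 12) -> merged; set of 1 now {1, 12}
Component of 10: {6, 10}

Answer: 6, 10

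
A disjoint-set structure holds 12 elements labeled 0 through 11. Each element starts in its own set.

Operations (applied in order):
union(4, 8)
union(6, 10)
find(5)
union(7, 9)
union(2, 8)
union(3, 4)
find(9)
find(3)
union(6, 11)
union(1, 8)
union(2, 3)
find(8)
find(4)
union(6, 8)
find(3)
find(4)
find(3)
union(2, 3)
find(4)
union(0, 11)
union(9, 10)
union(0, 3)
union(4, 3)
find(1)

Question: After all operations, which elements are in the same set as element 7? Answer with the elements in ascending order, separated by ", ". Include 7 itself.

Step 1: union(4, 8) -> merged; set of 4 now {4, 8}
Step 2: union(6, 10) -> merged; set of 6 now {6, 10}
Step 3: find(5) -> no change; set of 5 is {5}
Step 4: union(7, 9) -> merged; set of 7 now {7, 9}
Step 5: union(2, 8) -> merged; set of 2 now {2, 4, 8}
Step 6: union(3, 4) -> merged; set of 3 now {2, 3, 4, 8}
Step 7: find(9) -> no change; set of 9 is {7, 9}
Step 8: find(3) -> no change; set of 3 is {2, 3, 4, 8}
Step 9: union(6, 11) -> merged; set of 6 now {6, 10, 11}
Step 10: union(1, 8) -> merged; set of 1 now {1, 2, 3, 4, 8}
Step 11: union(2, 3) -> already same set; set of 2 now {1, 2, 3, 4, 8}
Step 12: find(8) -> no change; set of 8 is {1, 2, 3, 4, 8}
Step 13: find(4) -> no change; set of 4 is {1, 2, 3, 4, 8}
Step 14: union(6, 8) -> merged; set of 6 now {1, 2, 3, 4, 6, 8, 10, 11}
Step 15: find(3) -> no change; set of 3 is {1, 2, 3, 4, 6, 8, 10, 11}
Step 16: find(4) -> no change; set of 4 is {1, 2, 3, 4, 6, 8, 10, 11}
Step 17: find(3) -> no change; set of 3 is {1, 2, 3, 4, 6, 8, 10, 11}
Step 18: union(2, 3) -> already same set; set of 2 now {1, 2, 3, 4, 6, 8, 10, 11}
Step 19: find(4) -> no change; set of 4 is {1, 2, 3, 4, 6, 8, 10, 11}
Step 20: union(0, 11) -> merged; set of 0 now {0, 1, 2, 3, 4, 6, 8, 10, 11}
Step 21: union(9, 10) -> merged; set of 9 now {0, 1, 2, 3, 4, 6, 7, 8, 9, 10, 11}
Step 22: union(0, 3) -> already same set; set of 0 now {0, 1, 2, 3, 4, 6, 7, 8, 9, 10, 11}
Step 23: union(4, 3) -> already same set; set of 4 now {0, 1, 2, 3, 4, 6, 7, 8, 9, 10, 11}
Step 24: find(1) -> no change; set of 1 is {0, 1, 2, 3, 4, 6, 7, 8, 9, 10, 11}
Component of 7: {0, 1, 2, 3, 4, 6, 7, 8, 9, 10, 11}

Answer: 0, 1, 2, 3, 4, 6, 7, 8, 9, 10, 11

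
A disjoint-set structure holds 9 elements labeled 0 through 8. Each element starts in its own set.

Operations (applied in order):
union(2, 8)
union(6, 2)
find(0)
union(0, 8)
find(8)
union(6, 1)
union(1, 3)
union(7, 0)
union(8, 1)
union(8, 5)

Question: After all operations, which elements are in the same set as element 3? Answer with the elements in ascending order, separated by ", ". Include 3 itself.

Answer: 0, 1, 2, 3, 5, 6, 7, 8

Derivation:
Step 1: union(2, 8) -> merged; set of 2 now {2, 8}
Step 2: union(6, 2) -> merged; set of 6 now {2, 6, 8}
Step 3: find(0) -> no change; set of 0 is {0}
Step 4: union(0, 8) -> merged; set of 0 now {0, 2, 6, 8}
Step 5: find(8) -> no change; set of 8 is {0, 2, 6, 8}
Step 6: union(6, 1) -> merged; set of 6 now {0, 1, 2, 6, 8}
Step 7: union(1, 3) -> merged; set of 1 now {0, 1, 2, 3, 6, 8}
Step 8: union(7, 0) -> merged; set of 7 now {0, 1, 2, 3, 6, 7, 8}
Step 9: union(8, 1) -> already same set; set of 8 now {0, 1, 2, 3, 6, 7, 8}
Step 10: union(8, 5) -> merged; set of 8 now {0, 1, 2, 3, 5, 6, 7, 8}
Component of 3: {0, 1, 2, 3, 5, 6, 7, 8}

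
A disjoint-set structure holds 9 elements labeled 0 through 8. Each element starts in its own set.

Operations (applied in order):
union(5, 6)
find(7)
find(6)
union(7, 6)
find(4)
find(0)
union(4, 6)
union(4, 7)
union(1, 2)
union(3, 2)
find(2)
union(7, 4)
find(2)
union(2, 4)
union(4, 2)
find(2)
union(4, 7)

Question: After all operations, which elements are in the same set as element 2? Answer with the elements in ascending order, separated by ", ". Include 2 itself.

Step 1: union(5, 6) -> merged; set of 5 now {5, 6}
Step 2: find(7) -> no change; set of 7 is {7}
Step 3: find(6) -> no change; set of 6 is {5, 6}
Step 4: union(7, 6) -> merged; set of 7 now {5, 6, 7}
Step 5: find(4) -> no change; set of 4 is {4}
Step 6: find(0) -> no change; set of 0 is {0}
Step 7: union(4, 6) -> merged; set of 4 now {4, 5, 6, 7}
Step 8: union(4, 7) -> already same set; set of 4 now {4, 5, 6, 7}
Step 9: union(1, 2) -> merged; set of 1 now {1, 2}
Step 10: union(3, 2) -> merged; set of 3 now {1, 2, 3}
Step 11: find(2) -> no change; set of 2 is {1, 2, 3}
Step 12: union(7, 4) -> already same set; set of 7 now {4, 5, 6, 7}
Step 13: find(2) -> no change; set of 2 is {1, 2, 3}
Step 14: union(2, 4) -> merged; set of 2 now {1, 2, 3, 4, 5, 6, 7}
Step 15: union(4, 2) -> already same set; set of 4 now {1, 2, 3, 4, 5, 6, 7}
Step 16: find(2) -> no change; set of 2 is {1, 2, 3, 4, 5, 6, 7}
Step 17: union(4, 7) -> already same set; set of 4 now {1, 2, 3, 4, 5, 6, 7}
Component of 2: {1, 2, 3, 4, 5, 6, 7}

Answer: 1, 2, 3, 4, 5, 6, 7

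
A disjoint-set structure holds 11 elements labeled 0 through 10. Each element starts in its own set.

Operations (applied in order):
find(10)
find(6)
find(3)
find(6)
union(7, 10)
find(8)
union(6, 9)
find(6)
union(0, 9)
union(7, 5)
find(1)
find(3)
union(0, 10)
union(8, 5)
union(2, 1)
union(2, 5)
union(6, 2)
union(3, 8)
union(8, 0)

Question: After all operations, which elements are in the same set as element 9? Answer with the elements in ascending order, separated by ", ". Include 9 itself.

Answer: 0, 1, 2, 3, 5, 6, 7, 8, 9, 10

Derivation:
Step 1: find(10) -> no change; set of 10 is {10}
Step 2: find(6) -> no change; set of 6 is {6}
Step 3: find(3) -> no change; set of 3 is {3}
Step 4: find(6) -> no change; set of 6 is {6}
Step 5: union(7, 10) -> merged; set of 7 now {7, 10}
Step 6: find(8) -> no change; set of 8 is {8}
Step 7: union(6, 9) -> merged; set of 6 now {6, 9}
Step 8: find(6) -> no change; set of 6 is {6, 9}
Step 9: union(0, 9) -> merged; set of 0 now {0, 6, 9}
Step 10: union(7, 5) -> merged; set of 7 now {5, 7, 10}
Step 11: find(1) -> no change; set of 1 is {1}
Step 12: find(3) -> no change; set of 3 is {3}
Step 13: union(0, 10) -> merged; set of 0 now {0, 5, 6, 7, 9, 10}
Step 14: union(8, 5) -> merged; set of 8 now {0, 5, 6, 7, 8, 9, 10}
Step 15: union(2, 1) -> merged; set of 2 now {1, 2}
Step 16: union(2, 5) -> merged; set of 2 now {0, 1, 2, 5, 6, 7, 8, 9, 10}
Step 17: union(6, 2) -> already same set; set of 6 now {0, 1, 2, 5, 6, 7, 8, 9, 10}
Step 18: union(3, 8) -> merged; set of 3 now {0, 1, 2, 3, 5, 6, 7, 8, 9, 10}
Step 19: union(8, 0) -> already same set; set of 8 now {0, 1, 2, 3, 5, 6, 7, 8, 9, 10}
Component of 9: {0, 1, 2, 3, 5, 6, 7, 8, 9, 10}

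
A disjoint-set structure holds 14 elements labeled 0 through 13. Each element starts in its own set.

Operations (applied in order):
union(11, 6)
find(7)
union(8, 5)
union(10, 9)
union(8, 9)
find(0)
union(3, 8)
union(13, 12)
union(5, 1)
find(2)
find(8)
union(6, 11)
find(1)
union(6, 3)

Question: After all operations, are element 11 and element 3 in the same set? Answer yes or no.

Answer: yes

Derivation:
Step 1: union(11, 6) -> merged; set of 11 now {6, 11}
Step 2: find(7) -> no change; set of 7 is {7}
Step 3: union(8, 5) -> merged; set of 8 now {5, 8}
Step 4: union(10, 9) -> merged; set of 10 now {9, 10}
Step 5: union(8, 9) -> merged; set of 8 now {5, 8, 9, 10}
Step 6: find(0) -> no change; set of 0 is {0}
Step 7: union(3, 8) -> merged; set of 3 now {3, 5, 8, 9, 10}
Step 8: union(13, 12) -> merged; set of 13 now {12, 13}
Step 9: union(5, 1) -> merged; set of 5 now {1, 3, 5, 8, 9, 10}
Step 10: find(2) -> no change; set of 2 is {2}
Step 11: find(8) -> no change; set of 8 is {1, 3, 5, 8, 9, 10}
Step 12: union(6, 11) -> already same set; set of 6 now {6, 11}
Step 13: find(1) -> no change; set of 1 is {1, 3, 5, 8, 9, 10}
Step 14: union(6, 3) -> merged; set of 6 now {1, 3, 5, 6, 8, 9, 10, 11}
Set of 11: {1, 3, 5, 6, 8, 9, 10, 11}; 3 is a member.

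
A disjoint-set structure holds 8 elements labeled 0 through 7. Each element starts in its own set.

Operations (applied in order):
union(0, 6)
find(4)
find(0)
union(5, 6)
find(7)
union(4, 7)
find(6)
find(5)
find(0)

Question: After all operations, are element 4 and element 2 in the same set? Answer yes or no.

Answer: no

Derivation:
Step 1: union(0, 6) -> merged; set of 0 now {0, 6}
Step 2: find(4) -> no change; set of 4 is {4}
Step 3: find(0) -> no change; set of 0 is {0, 6}
Step 4: union(5, 6) -> merged; set of 5 now {0, 5, 6}
Step 5: find(7) -> no change; set of 7 is {7}
Step 6: union(4, 7) -> merged; set of 4 now {4, 7}
Step 7: find(6) -> no change; set of 6 is {0, 5, 6}
Step 8: find(5) -> no change; set of 5 is {0, 5, 6}
Step 9: find(0) -> no change; set of 0 is {0, 5, 6}
Set of 4: {4, 7}; 2 is not a member.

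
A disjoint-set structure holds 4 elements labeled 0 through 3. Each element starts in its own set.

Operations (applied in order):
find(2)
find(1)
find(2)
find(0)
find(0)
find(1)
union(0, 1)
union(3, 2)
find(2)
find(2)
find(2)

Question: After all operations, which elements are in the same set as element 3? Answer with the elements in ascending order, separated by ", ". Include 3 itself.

Answer: 2, 3

Derivation:
Step 1: find(2) -> no change; set of 2 is {2}
Step 2: find(1) -> no change; set of 1 is {1}
Step 3: find(2) -> no change; set of 2 is {2}
Step 4: find(0) -> no change; set of 0 is {0}
Step 5: find(0) -> no change; set of 0 is {0}
Step 6: find(1) -> no change; set of 1 is {1}
Step 7: union(0, 1) -> merged; set of 0 now {0, 1}
Step 8: union(3, 2) -> merged; set of 3 now {2, 3}
Step 9: find(2) -> no change; set of 2 is {2, 3}
Step 10: find(2) -> no change; set of 2 is {2, 3}
Step 11: find(2) -> no change; set of 2 is {2, 3}
Component of 3: {2, 3}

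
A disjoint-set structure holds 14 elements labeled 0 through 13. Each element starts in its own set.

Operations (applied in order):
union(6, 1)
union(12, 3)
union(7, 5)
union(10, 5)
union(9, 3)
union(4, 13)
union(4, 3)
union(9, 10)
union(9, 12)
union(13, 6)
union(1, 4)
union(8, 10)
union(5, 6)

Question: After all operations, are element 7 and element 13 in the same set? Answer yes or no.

Step 1: union(6, 1) -> merged; set of 6 now {1, 6}
Step 2: union(12, 3) -> merged; set of 12 now {3, 12}
Step 3: union(7, 5) -> merged; set of 7 now {5, 7}
Step 4: union(10, 5) -> merged; set of 10 now {5, 7, 10}
Step 5: union(9, 3) -> merged; set of 9 now {3, 9, 12}
Step 6: union(4, 13) -> merged; set of 4 now {4, 13}
Step 7: union(4, 3) -> merged; set of 4 now {3, 4, 9, 12, 13}
Step 8: union(9, 10) -> merged; set of 9 now {3, 4, 5, 7, 9, 10, 12, 13}
Step 9: union(9, 12) -> already same set; set of 9 now {3, 4, 5, 7, 9, 10, 12, 13}
Step 10: union(13, 6) -> merged; set of 13 now {1, 3, 4, 5, 6, 7, 9, 10, 12, 13}
Step 11: union(1, 4) -> already same set; set of 1 now {1, 3, 4, 5, 6, 7, 9, 10, 12, 13}
Step 12: union(8, 10) -> merged; set of 8 now {1, 3, 4, 5, 6, 7, 8, 9, 10, 12, 13}
Step 13: union(5, 6) -> already same set; set of 5 now {1, 3, 4, 5, 6, 7, 8, 9, 10, 12, 13}
Set of 7: {1, 3, 4, 5, 6, 7, 8, 9, 10, 12, 13}; 13 is a member.

Answer: yes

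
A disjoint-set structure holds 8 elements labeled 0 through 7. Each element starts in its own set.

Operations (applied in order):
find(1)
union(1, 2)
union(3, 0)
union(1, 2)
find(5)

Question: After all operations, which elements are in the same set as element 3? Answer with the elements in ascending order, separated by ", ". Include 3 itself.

Step 1: find(1) -> no change; set of 1 is {1}
Step 2: union(1, 2) -> merged; set of 1 now {1, 2}
Step 3: union(3, 0) -> merged; set of 3 now {0, 3}
Step 4: union(1, 2) -> already same set; set of 1 now {1, 2}
Step 5: find(5) -> no change; set of 5 is {5}
Component of 3: {0, 3}

Answer: 0, 3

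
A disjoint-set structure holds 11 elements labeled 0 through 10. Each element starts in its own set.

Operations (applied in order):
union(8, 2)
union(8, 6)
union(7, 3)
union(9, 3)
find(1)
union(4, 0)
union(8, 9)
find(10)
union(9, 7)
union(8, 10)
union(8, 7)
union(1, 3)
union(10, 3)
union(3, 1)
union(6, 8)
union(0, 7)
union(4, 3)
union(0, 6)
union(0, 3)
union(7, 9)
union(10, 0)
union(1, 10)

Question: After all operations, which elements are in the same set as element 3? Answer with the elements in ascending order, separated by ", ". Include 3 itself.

Answer: 0, 1, 2, 3, 4, 6, 7, 8, 9, 10

Derivation:
Step 1: union(8, 2) -> merged; set of 8 now {2, 8}
Step 2: union(8, 6) -> merged; set of 8 now {2, 6, 8}
Step 3: union(7, 3) -> merged; set of 7 now {3, 7}
Step 4: union(9, 3) -> merged; set of 9 now {3, 7, 9}
Step 5: find(1) -> no change; set of 1 is {1}
Step 6: union(4, 0) -> merged; set of 4 now {0, 4}
Step 7: union(8, 9) -> merged; set of 8 now {2, 3, 6, 7, 8, 9}
Step 8: find(10) -> no change; set of 10 is {10}
Step 9: union(9, 7) -> already same set; set of 9 now {2, 3, 6, 7, 8, 9}
Step 10: union(8, 10) -> merged; set of 8 now {2, 3, 6, 7, 8, 9, 10}
Step 11: union(8, 7) -> already same set; set of 8 now {2, 3, 6, 7, 8, 9, 10}
Step 12: union(1, 3) -> merged; set of 1 now {1, 2, 3, 6, 7, 8, 9, 10}
Step 13: union(10, 3) -> already same set; set of 10 now {1, 2, 3, 6, 7, 8, 9, 10}
Step 14: union(3, 1) -> already same set; set of 3 now {1, 2, 3, 6, 7, 8, 9, 10}
Step 15: union(6, 8) -> already same set; set of 6 now {1, 2, 3, 6, 7, 8, 9, 10}
Step 16: union(0, 7) -> merged; set of 0 now {0, 1, 2, 3, 4, 6, 7, 8, 9, 10}
Step 17: union(4, 3) -> already same set; set of 4 now {0, 1, 2, 3, 4, 6, 7, 8, 9, 10}
Step 18: union(0, 6) -> already same set; set of 0 now {0, 1, 2, 3, 4, 6, 7, 8, 9, 10}
Step 19: union(0, 3) -> already same set; set of 0 now {0, 1, 2, 3, 4, 6, 7, 8, 9, 10}
Step 20: union(7, 9) -> already same set; set of 7 now {0, 1, 2, 3, 4, 6, 7, 8, 9, 10}
Step 21: union(10, 0) -> already same set; set of 10 now {0, 1, 2, 3, 4, 6, 7, 8, 9, 10}
Step 22: union(1, 10) -> already same set; set of 1 now {0, 1, 2, 3, 4, 6, 7, 8, 9, 10}
Component of 3: {0, 1, 2, 3, 4, 6, 7, 8, 9, 10}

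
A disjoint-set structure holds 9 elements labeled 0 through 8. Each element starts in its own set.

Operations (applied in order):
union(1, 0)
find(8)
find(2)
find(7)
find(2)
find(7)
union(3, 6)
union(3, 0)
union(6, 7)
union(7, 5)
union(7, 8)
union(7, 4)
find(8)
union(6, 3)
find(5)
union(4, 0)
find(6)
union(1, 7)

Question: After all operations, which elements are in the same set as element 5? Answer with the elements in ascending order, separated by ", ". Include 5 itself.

Answer: 0, 1, 3, 4, 5, 6, 7, 8

Derivation:
Step 1: union(1, 0) -> merged; set of 1 now {0, 1}
Step 2: find(8) -> no change; set of 8 is {8}
Step 3: find(2) -> no change; set of 2 is {2}
Step 4: find(7) -> no change; set of 7 is {7}
Step 5: find(2) -> no change; set of 2 is {2}
Step 6: find(7) -> no change; set of 7 is {7}
Step 7: union(3, 6) -> merged; set of 3 now {3, 6}
Step 8: union(3, 0) -> merged; set of 3 now {0, 1, 3, 6}
Step 9: union(6, 7) -> merged; set of 6 now {0, 1, 3, 6, 7}
Step 10: union(7, 5) -> merged; set of 7 now {0, 1, 3, 5, 6, 7}
Step 11: union(7, 8) -> merged; set of 7 now {0, 1, 3, 5, 6, 7, 8}
Step 12: union(7, 4) -> merged; set of 7 now {0, 1, 3, 4, 5, 6, 7, 8}
Step 13: find(8) -> no change; set of 8 is {0, 1, 3, 4, 5, 6, 7, 8}
Step 14: union(6, 3) -> already same set; set of 6 now {0, 1, 3, 4, 5, 6, 7, 8}
Step 15: find(5) -> no change; set of 5 is {0, 1, 3, 4, 5, 6, 7, 8}
Step 16: union(4, 0) -> already same set; set of 4 now {0, 1, 3, 4, 5, 6, 7, 8}
Step 17: find(6) -> no change; set of 6 is {0, 1, 3, 4, 5, 6, 7, 8}
Step 18: union(1, 7) -> already same set; set of 1 now {0, 1, 3, 4, 5, 6, 7, 8}
Component of 5: {0, 1, 3, 4, 5, 6, 7, 8}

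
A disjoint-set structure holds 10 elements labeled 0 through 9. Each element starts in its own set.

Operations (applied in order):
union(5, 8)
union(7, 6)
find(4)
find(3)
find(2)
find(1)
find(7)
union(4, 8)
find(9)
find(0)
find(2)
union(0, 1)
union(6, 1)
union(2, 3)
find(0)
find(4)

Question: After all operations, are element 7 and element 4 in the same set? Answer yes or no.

Answer: no

Derivation:
Step 1: union(5, 8) -> merged; set of 5 now {5, 8}
Step 2: union(7, 6) -> merged; set of 7 now {6, 7}
Step 3: find(4) -> no change; set of 4 is {4}
Step 4: find(3) -> no change; set of 3 is {3}
Step 5: find(2) -> no change; set of 2 is {2}
Step 6: find(1) -> no change; set of 1 is {1}
Step 7: find(7) -> no change; set of 7 is {6, 7}
Step 8: union(4, 8) -> merged; set of 4 now {4, 5, 8}
Step 9: find(9) -> no change; set of 9 is {9}
Step 10: find(0) -> no change; set of 0 is {0}
Step 11: find(2) -> no change; set of 2 is {2}
Step 12: union(0, 1) -> merged; set of 0 now {0, 1}
Step 13: union(6, 1) -> merged; set of 6 now {0, 1, 6, 7}
Step 14: union(2, 3) -> merged; set of 2 now {2, 3}
Step 15: find(0) -> no change; set of 0 is {0, 1, 6, 7}
Step 16: find(4) -> no change; set of 4 is {4, 5, 8}
Set of 7: {0, 1, 6, 7}; 4 is not a member.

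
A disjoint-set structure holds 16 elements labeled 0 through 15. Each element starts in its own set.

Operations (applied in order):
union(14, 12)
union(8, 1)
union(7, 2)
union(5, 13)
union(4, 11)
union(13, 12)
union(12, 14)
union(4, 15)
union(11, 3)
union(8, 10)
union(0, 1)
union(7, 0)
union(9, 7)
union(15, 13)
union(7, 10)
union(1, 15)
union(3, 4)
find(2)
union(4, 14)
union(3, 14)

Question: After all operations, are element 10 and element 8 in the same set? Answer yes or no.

Answer: yes

Derivation:
Step 1: union(14, 12) -> merged; set of 14 now {12, 14}
Step 2: union(8, 1) -> merged; set of 8 now {1, 8}
Step 3: union(7, 2) -> merged; set of 7 now {2, 7}
Step 4: union(5, 13) -> merged; set of 5 now {5, 13}
Step 5: union(4, 11) -> merged; set of 4 now {4, 11}
Step 6: union(13, 12) -> merged; set of 13 now {5, 12, 13, 14}
Step 7: union(12, 14) -> already same set; set of 12 now {5, 12, 13, 14}
Step 8: union(4, 15) -> merged; set of 4 now {4, 11, 15}
Step 9: union(11, 3) -> merged; set of 11 now {3, 4, 11, 15}
Step 10: union(8, 10) -> merged; set of 8 now {1, 8, 10}
Step 11: union(0, 1) -> merged; set of 0 now {0, 1, 8, 10}
Step 12: union(7, 0) -> merged; set of 7 now {0, 1, 2, 7, 8, 10}
Step 13: union(9, 7) -> merged; set of 9 now {0, 1, 2, 7, 8, 9, 10}
Step 14: union(15, 13) -> merged; set of 15 now {3, 4, 5, 11, 12, 13, 14, 15}
Step 15: union(7, 10) -> already same set; set of 7 now {0, 1, 2, 7, 8, 9, 10}
Step 16: union(1, 15) -> merged; set of 1 now {0, 1, 2, 3, 4, 5, 7, 8, 9, 10, 11, 12, 13, 14, 15}
Step 17: union(3, 4) -> already same set; set of 3 now {0, 1, 2, 3, 4, 5, 7, 8, 9, 10, 11, 12, 13, 14, 15}
Step 18: find(2) -> no change; set of 2 is {0, 1, 2, 3, 4, 5, 7, 8, 9, 10, 11, 12, 13, 14, 15}
Step 19: union(4, 14) -> already same set; set of 4 now {0, 1, 2, 3, 4, 5, 7, 8, 9, 10, 11, 12, 13, 14, 15}
Step 20: union(3, 14) -> already same set; set of 3 now {0, 1, 2, 3, 4, 5, 7, 8, 9, 10, 11, 12, 13, 14, 15}
Set of 10: {0, 1, 2, 3, 4, 5, 7, 8, 9, 10, 11, 12, 13, 14, 15}; 8 is a member.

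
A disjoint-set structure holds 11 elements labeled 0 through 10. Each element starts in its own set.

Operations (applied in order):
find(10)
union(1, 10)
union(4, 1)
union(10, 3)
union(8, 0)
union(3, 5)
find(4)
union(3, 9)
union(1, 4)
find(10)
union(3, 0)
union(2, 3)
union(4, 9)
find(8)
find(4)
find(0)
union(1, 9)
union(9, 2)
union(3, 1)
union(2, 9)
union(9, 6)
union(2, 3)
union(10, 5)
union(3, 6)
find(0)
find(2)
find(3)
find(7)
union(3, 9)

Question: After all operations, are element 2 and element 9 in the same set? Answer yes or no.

Answer: yes

Derivation:
Step 1: find(10) -> no change; set of 10 is {10}
Step 2: union(1, 10) -> merged; set of 1 now {1, 10}
Step 3: union(4, 1) -> merged; set of 4 now {1, 4, 10}
Step 4: union(10, 3) -> merged; set of 10 now {1, 3, 4, 10}
Step 5: union(8, 0) -> merged; set of 8 now {0, 8}
Step 6: union(3, 5) -> merged; set of 3 now {1, 3, 4, 5, 10}
Step 7: find(4) -> no change; set of 4 is {1, 3, 4, 5, 10}
Step 8: union(3, 9) -> merged; set of 3 now {1, 3, 4, 5, 9, 10}
Step 9: union(1, 4) -> already same set; set of 1 now {1, 3, 4, 5, 9, 10}
Step 10: find(10) -> no change; set of 10 is {1, 3, 4, 5, 9, 10}
Step 11: union(3, 0) -> merged; set of 3 now {0, 1, 3, 4, 5, 8, 9, 10}
Step 12: union(2, 3) -> merged; set of 2 now {0, 1, 2, 3, 4, 5, 8, 9, 10}
Step 13: union(4, 9) -> already same set; set of 4 now {0, 1, 2, 3, 4, 5, 8, 9, 10}
Step 14: find(8) -> no change; set of 8 is {0, 1, 2, 3, 4, 5, 8, 9, 10}
Step 15: find(4) -> no change; set of 4 is {0, 1, 2, 3, 4, 5, 8, 9, 10}
Step 16: find(0) -> no change; set of 0 is {0, 1, 2, 3, 4, 5, 8, 9, 10}
Step 17: union(1, 9) -> already same set; set of 1 now {0, 1, 2, 3, 4, 5, 8, 9, 10}
Step 18: union(9, 2) -> already same set; set of 9 now {0, 1, 2, 3, 4, 5, 8, 9, 10}
Step 19: union(3, 1) -> already same set; set of 3 now {0, 1, 2, 3, 4, 5, 8, 9, 10}
Step 20: union(2, 9) -> already same set; set of 2 now {0, 1, 2, 3, 4, 5, 8, 9, 10}
Step 21: union(9, 6) -> merged; set of 9 now {0, 1, 2, 3, 4, 5, 6, 8, 9, 10}
Step 22: union(2, 3) -> already same set; set of 2 now {0, 1, 2, 3, 4, 5, 6, 8, 9, 10}
Step 23: union(10, 5) -> already same set; set of 10 now {0, 1, 2, 3, 4, 5, 6, 8, 9, 10}
Step 24: union(3, 6) -> already same set; set of 3 now {0, 1, 2, 3, 4, 5, 6, 8, 9, 10}
Step 25: find(0) -> no change; set of 0 is {0, 1, 2, 3, 4, 5, 6, 8, 9, 10}
Step 26: find(2) -> no change; set of 2 is {0, 1, 2, 3, 4, 5, 6, 8, 9, 10}
Step 27: find(3) -> no change; set of 3 is {0, 1, 2, 3, 4, 5, 6, 8, 9, 10}
Step 28: find(7) -> no change; set of 7 is {7}
Step 29: union(3, 9) -> already same set; set of 3 now {0, 1, 2, 3, 4, 5, 6, 8, 9, 10}
Set of 2: {0, 1, 2, 3, 4, 5, 6, 8, 9, 10}; 9 is a member.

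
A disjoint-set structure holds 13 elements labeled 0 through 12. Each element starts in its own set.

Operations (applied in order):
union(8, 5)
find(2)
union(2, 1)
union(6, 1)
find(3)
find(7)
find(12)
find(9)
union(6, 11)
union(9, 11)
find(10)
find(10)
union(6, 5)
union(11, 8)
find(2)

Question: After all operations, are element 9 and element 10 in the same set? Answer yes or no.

Step 1: union(8, 5) -> merged; set of 8 now {5, 8}
Step 2: find(2) -> no change; set of 2 is {2}
Step 3: union(2, 1) -> merged; set of 2 now {1, 2}
Step 4: union(6, 1) -> merged; set of 6 now {1, 2, 6}
Step 5: find(3) -> no change; set of 3 is {3}
Step 6: find(7) -> no change; set of 7 is {7}
Step 7: find(12) -> no change; set of 12 is {12}
Step 8: find(9) -> no change; set of 9 is {9}
Step 9: union(6, 11) -> merged; set of 6 now {1, 2, 6, 11}
Step 10: union(9, 11) -> merged; set of 9 now {1, 2, 6, 9, 11}
Step 11: find(10) -> no change; set of 10 is {10}
Step 12: find(10) -> no change; set of 10 is {10}
Step 13: union(6, 5) -> merged; set of 6 now {1, 2, 5, 6, 8, 9, 11}
Step 14: union(11, 8) -> already same set; set of 11 now {1, 2, 5, 6, 8, 9, 11}
Step 15: find(2) -> no change; set of 2 is {1, 2, 5, 6, 8, 9, 11}
Set of 9: {1, 2, 5, 6, 8, 9, 11}; 10 is not a member.

Answer: no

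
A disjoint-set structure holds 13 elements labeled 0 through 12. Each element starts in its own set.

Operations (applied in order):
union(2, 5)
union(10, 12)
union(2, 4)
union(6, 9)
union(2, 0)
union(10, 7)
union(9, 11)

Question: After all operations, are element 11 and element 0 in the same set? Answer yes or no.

Step 1: union(2, 5) -> merged; set of 2 now {2, 5}
Step 2: union(10, 12) -> merged; set of 10 now {10, 12}
Step 3: union(2, 4) -> merged; set of 2 now {2, 4, 5}
Step 4: union(6, 9) -> merged; set of 6 now {6, 9}
Step 5: union(2, 0) -> merged; set of 2 now {0, 2, 4, 5}
Step 6: union(10, 7) -> merged; set of 10 now {7, 10, 12}
Step 7: union(9, 11) -> merged; set of 9 now {6, 9, 11}
Set of 11: {6, 9, 11}; 0 is not a member.

Answer: no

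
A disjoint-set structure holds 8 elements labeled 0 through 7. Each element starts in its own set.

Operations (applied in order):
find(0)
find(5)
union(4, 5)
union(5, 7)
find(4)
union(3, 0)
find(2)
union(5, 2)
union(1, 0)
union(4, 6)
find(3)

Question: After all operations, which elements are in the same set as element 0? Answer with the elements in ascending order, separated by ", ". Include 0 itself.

Answer: 0, 1, 3

Derivation:
Step 1: find(0) -> no change; set of 0 is {0}
Step 2: find(5) -> no change; set of 5 is {5}
Step 3: union(4, 5) -> merged; set of 4 now {4, 5}
Step 4: union(5, 7) -> merged; set of 5 now {4, 5, 7}
Step 5: find(4) -> no change; set of 4 is {4, 5, 7}
Step 6: union(3, 0) -> merged; set of 3 now {0, 3}
Step 7: find(2) -> no change; set of 2 is {2}
Step 8: union(5, 2) -> merged; set of 5 now {2, 4, 5, 7}
Step 9: union(1, 0) -> merged; set of 1 now {0, 1, 3}
Step 10: union(4, 6) -> merged; set of 4 now {2, 4, 5, 6, 7}
Step 11: find(3) -> no change; set of 3 is {0, 1, 3}
Component of 0: {0, 1, 3}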